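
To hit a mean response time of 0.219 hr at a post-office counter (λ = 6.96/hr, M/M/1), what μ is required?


W = 1/(μ−λ) ⇒ μ − λ = 1/W = 1/0.219 = 4.5662
μ = λ + 1/W = 6.96 + 4.5662 = 11.5262 per hr

Final: 11.5262 /hr


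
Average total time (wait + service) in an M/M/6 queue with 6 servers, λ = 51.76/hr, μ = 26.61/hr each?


a = 1.9451; ρ = 0.3242; P₀ = 0.142790
Lq = P₀·a^c·ρ/(c!(1−ρ)²) = 0.007624
Wq = Lq/λ = 0.007624/51.76 = 0.0001473 hr
W = Wq + 1/μ = 0.0001473 + 0.03758 = 0.03773 hr

Final: 0.03773 hr


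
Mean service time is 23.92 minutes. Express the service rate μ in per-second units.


μ = 1/(service time) in consistent units.
1 second = 0.0166667 min, so μ = 0.0166667/23.92 = 0.0006968 per second

Final: 0.0006968 /sec


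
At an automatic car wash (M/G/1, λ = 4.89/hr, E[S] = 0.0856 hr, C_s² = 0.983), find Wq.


ρ = λ·E[S] = 4.89·0.0856 = 0.4186
E[S²] = E[S]²(1+C_s²) = 0.0856²·(1+0.983) = 0.014530
Wq = λ·E[S²]/(2(1−ρ)) = 4.89·0.014530/(2·0.5814) = 0.06110 hr

Final: 0.06110 hr


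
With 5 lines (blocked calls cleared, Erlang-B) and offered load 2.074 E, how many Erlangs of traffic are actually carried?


B(5,2.074) = 0.040986 (Erlang-B)
Carried load = a(1 − B) = 2.074·(1 − 0.040986) = 2.074·0.959014 = 1.9890 E

Final: 1.9890 Erlangs


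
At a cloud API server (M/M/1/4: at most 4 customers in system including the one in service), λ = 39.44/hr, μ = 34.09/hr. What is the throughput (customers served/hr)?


ρ = 1.1569; P_K = (1−ρ)ρ^4/(1−ρ^5) = 0.262097
λ_eff = λ(1 − P_K) = 39.44·(1 − 0.262097) = 39.44·0.737903 = 29.1029 /hr

Final: 29.1029 /hr


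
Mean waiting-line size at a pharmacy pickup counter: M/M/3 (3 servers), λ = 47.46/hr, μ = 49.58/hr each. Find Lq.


a = λ/μ = 0.9572; ρ = a/3 = 0.3191
P₀ = 0.380215
Lq = P₀·a^c·ρ / (c!·(1−ρ)²) = 0.380215·0.87713·0.3191/(6·0.46365)
= 0.03825

Final: 0.03825


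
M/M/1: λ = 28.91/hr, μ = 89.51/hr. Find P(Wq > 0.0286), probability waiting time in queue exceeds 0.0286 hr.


ρ = 28.91/89.51 = 0.3230
P(Wq > t) = ρ·e^{−(μ−λ)t} = 0.3230·e^{−1.7332}
= 0.3230·0.176725 = 0.057079

Final: 0.057079


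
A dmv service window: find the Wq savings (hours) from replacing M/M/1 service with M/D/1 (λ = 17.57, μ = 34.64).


ρ = 17.57/34.64 = 0.5072
Wq(M/M/1) = ρ/(μ−λ) = 0.5072/17.07 = 0.02971 hr
Wq(M/D/1) = ρ/(2(μ−λ)) = 0.01486 hr
Savings = 0.02971 − 0.01486 = 0.01486 hr

Final: 0.01486 hr


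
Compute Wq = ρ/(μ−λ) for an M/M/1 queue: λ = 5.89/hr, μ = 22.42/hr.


ρ = 5.89/22.42 = 0.2627
Wq = ρ/(μ−λ) = 0.2627/(22.42 − 5.89) = 0.2627/16.53 = 0.01589 hr

Final: 0.01589 hr


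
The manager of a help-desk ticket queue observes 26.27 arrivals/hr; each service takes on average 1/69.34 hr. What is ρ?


ρ = λ/μ = 26.27/69.34 = 0.3789

Final: 0.3789


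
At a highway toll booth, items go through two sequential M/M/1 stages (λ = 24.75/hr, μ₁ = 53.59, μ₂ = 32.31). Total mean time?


Each node sees arrival rate λ = 24.75/hr (tandem ⇒ throughput preserved).
W₁ = 1/(μ₁−λ) = 1/(53.59−24.75) = 0.03467 hr
W₂ = 1/(μ₂−λ) = 1/(32.31−24.75) = 0.13228 hr
W_total = W₁ + W₂ = 0.03467 + 0.13228 = 0.16695 hr

Final: 0.16695 hr


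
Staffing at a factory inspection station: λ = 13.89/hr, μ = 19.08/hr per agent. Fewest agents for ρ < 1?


Stability requires cμ > λ ⇔ c > λ/μ.
λ/μ = 13.89/19.08 = 0.7280
Minimum integer c = ⌊0.7280⌋ + 1 = 1
Check: 1·19.08 = 19.08 > 13.89, while 0·19.08 = 0.00 ≤ 13.89

Final: 1 servers


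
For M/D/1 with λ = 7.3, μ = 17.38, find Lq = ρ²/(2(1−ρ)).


ρ = 7.3/17.38 = 0.4200
M/D/1: Lq = ρ²/(2(1−ρ)) = 0.1764/(2·0.5800) = 0.15209

Final: 0.15209


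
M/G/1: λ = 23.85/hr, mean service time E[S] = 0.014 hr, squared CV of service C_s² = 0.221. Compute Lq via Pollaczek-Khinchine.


ρ = λ·E[S] = 23.85·0.014 = 0.3339
Lq = ρ²(1+C_s²)/(2(1−ρ)) = 0.1115·(1+0.221)/(2·0.6661)
= 0.1115·1.2210/1.3322 = 0.10218

Final: 0.10218


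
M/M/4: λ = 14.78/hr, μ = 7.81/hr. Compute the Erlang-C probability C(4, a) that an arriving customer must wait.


a = λ/μ = 1.8924; ρ = a/4 = 0.4731
P₀ = 0.146477 (from M/M/c formula)
C(c,a) = [a^c/(c!(1−ρ))]·P₀ = [12.82607/(24·0.5269)]·0.146477
= 1.01429·0.146477 = 0.148571

Final: 0.148571


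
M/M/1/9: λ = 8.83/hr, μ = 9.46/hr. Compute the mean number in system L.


ρ = 8.83/9.46 = 0.9334
L = ρ[1 − (K+1)ρ^K + Kρ^(K+1)] / [(1−ρ)(1−ρ^(K+1))]
Numerator: 0.9334·(1 − 10·0.537807 + 9·0.501991) = 0.130537
Denominator: (0.06660)·(0.498009) = 0.033166
L = 0.130537/0.033166 = 3.9359

Final: 3.9359


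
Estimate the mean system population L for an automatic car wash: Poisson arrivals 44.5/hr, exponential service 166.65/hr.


ρ = λ/μ = 44.5/166.65 = 0.2670
L = ρ/(1−ρ) = 0.2670/(1 − 0.2670) = 0.2670/0.7330 = 0.3643

Final: 0.3643


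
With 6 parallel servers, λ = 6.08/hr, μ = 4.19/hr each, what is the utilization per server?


ρ = λ/(cμ) = 6.08/(6·4.19) = 6.08/25.14 = 0.2418

Final: 0.2418


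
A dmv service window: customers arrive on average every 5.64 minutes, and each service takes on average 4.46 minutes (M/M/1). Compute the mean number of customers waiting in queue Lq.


λ = 60/5.64 = 10.6383 /hr
μ = 60/4.46 = 13.4529 /hr
ρ = λ/μ = 10.6383/13.4529 = 0.7908
Lq = ρ²/(1−ρ) = 0.6253/0.2092 = 2.9889

Final: 2.9889


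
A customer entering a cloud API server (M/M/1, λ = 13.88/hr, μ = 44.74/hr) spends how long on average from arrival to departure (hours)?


W = 1/(μ−λ) = 1/(44.74 − 13.88) = 1/30.86 = 0.03240 hr

Final: 0.03240 hr


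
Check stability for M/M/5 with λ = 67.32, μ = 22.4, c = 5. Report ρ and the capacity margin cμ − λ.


Total capacity cμ = 5·22.4 = 112.00/hr
ρ = λ/(cμ) = 67.32/112.00 = 0.6011
Stable ⇔ ρ < 1: YES
Spare capacity = cμ − λ = 112.00 − 67.32 = 44.68/hr

Final: ρ = 0.6011; stable; margin = 44.68/hr


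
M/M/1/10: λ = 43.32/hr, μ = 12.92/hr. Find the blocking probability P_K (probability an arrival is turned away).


ρ = λ/μ = 43.32/12.92 = 3.3529
P_K = (1−ρ)ρ^K/(1−ρ^(K+1)) = (-2.3529·179580.568858)/(1 − 602123.083818)
= -422542.514960/-602122.083818 = 0.701756

Final: 0.701756


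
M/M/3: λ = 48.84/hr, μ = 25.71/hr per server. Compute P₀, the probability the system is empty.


a = λ/μ = 48.84/25.71 = 1.8996; ρ = a/c = 0.6332
Σ_{k=0}^{2} a^k/k! (terms k=0..2) = 1.00000 + 1.89965 + 1.80433 = 4.70398
Tail: a^3/(3!(1−ρ)) = 6.85521/(6·0.3668) = 3.11501
P₀ = 1/(4.70398 + 3.11501) = 1/7.81900 = 0.127894

Final: 0.127894


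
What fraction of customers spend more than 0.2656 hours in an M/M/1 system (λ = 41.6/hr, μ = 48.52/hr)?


W ~ Exponential(μ−λ) for M/M/1.
μ − λ = 48.52 − 41.6 = 6.9200
P(W > t) = e^{−(μ−λ)t} = e^{−1.8380} = 0.159143

Final: 0.159143


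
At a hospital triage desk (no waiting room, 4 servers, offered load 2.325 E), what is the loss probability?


B(c,a) = (a^c/c!) / Σ_{k=0}^{c} a^k/k!
a^4/4! = 1.217533
Σ terms (k=0..4): 1.00000 + 2.32500 + 2.70281 + 2.09468 + 1.21753 = 9.340025
B = 1.217533/9.340025 = 0.130356

Final: 0.130356


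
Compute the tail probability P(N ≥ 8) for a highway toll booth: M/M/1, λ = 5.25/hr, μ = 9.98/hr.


ρ = 5.25/9.98 = 0.5261
P(N ≥ n) = ρ^n = 0.5261^8 = 0.005864

Final: 0.005864


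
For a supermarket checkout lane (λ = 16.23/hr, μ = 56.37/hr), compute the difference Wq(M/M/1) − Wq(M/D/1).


ρ = 16.23/56.37 = 0.2879
Wq(M/M/1) = ρ/(μ−λ) = 0.2879/40.14 = 0.007173 hr
Wq(M/D/1) = ρ/(2(μ−λ)) = 0.003586 hr
Savings = 0.007173 − 0.003586 = 0.003586 hr

Final: 0.003586 hr


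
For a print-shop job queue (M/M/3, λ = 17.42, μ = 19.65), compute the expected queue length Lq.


a = λ/μ = 0.8865; ρ = a/3 = 0.2955
P₀ = 0.409116
Lq = P₀·a^c·ρ / (c!·(1−ρ)²) = 0.409116·0.69672·0.2955/(6·0.49631)
= 0.02829

Final: 0.02829


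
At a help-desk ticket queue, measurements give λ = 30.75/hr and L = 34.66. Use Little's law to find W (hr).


W = L/λ = 34.66/30.75 = 1.1272 hr

Final: 1.1272 hr


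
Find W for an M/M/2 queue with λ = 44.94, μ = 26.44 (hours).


a = 1.6997; ρ = 0.8498; P₀ = 0.081169
Lq = P₀·a^c·ρ/(c!(1−ρ)²) = 4.41967
Wq = Lq/λ = 4.41967/44.94 = 0.09835 hr
W = Wq + 1/μ = 0.09835 + 0.03782 = 0.13617 hr

Final: 0.13617 hr


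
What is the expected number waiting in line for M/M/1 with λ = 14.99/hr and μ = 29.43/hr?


ρ = 14.99/29.43 = 0.5093
Lq = ρ²/(1−ρ) = 0.2594/0.4907 = 0.5287

Final: 0.5287


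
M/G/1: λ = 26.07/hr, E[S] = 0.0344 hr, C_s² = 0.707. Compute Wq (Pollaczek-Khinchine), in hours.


ρ = λ·E[S] = 26.07·0.0344 = 0.8968
E[S²] = E[S]²(1+C_s²) = 0.0344²·(1+0.707) = 0.002020
Wq = λ·E[S²]/(2(1−ρ)) = 26.07·0.002020/(2·0.1032) = 0.25516 hr

Final: 0.25516 hr


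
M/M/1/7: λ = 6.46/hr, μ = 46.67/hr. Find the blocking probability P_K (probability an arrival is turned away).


ρ = λ/μ = 6.46/46.67 = 0.1384
P_K = (1−ρ)ρ^K/(1−ρ^(K+1)) = (0.8616·0.0000009736)/(1 − 0.0000001348)
= 0.0000008388/1.000000 = 0.0000008388

Final: 0.0000008388


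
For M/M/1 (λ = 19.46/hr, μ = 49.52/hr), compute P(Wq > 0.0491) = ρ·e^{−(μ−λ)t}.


ρ = 19.46/49.52 = 0.3930
P(Wq > t) = ρ·e^{−(μ−λ)t} = 0.3930·e^{−1.4759}
= 0.3930·0.228562 = 0.089819

Final: 0.089819


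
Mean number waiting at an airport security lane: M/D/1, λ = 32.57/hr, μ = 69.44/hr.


ρ = 32.57/69.44 = 0.4690
M/D/1: Lq = ρ²/(2(1−ρ)) = 0.2200/(2·0.5310) = 0.20717

Final: 0.20717


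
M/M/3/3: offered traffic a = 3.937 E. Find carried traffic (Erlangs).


B(3,3.937) = 0.444954 (Erlang-B)
Carried load = a(1 − B) = 3.937·(1 − 0.444954) = 3.937·0.555046 = 2.1852 E

Final: 2.1852 Erlangs


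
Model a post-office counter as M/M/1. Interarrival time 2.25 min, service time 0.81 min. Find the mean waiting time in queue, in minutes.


λ = 60/2.25 = 26.6667 /hr
μ = 60/0.81 = 74.0741 /hr
ρ = λ/μ = 26.6667/74.0741 = 0.3600
Wq = ρ/(μ−λ) = 0.3600/(74.0741−26.6667) = 0.007594 hr
In minutes: 0.007594·60 = 0.4556 min

Final: 0.4556 min


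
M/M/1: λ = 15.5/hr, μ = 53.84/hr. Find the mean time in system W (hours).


W = 1/(μ−λ) = 1/(53.84 − 15.5) = 1/38.34 = 0.02608 hr

Final: 0.02608 hr


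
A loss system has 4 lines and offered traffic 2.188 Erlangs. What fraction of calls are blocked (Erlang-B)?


B(c,a) = (a^c/c!) / Σ_{k=0}^{c} a^k/k!
a^4/4! = 0.954944
Σ terms (k=0..4): 1.00000 + 2.18800 + 2.39367 + 1.74578 + 0.95494 = 8.282401
B = 0.954944/8.282401 = 0.115298

Final: 0.115298


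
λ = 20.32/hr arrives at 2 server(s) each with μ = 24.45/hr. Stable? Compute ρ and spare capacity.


Total capacity cμ = 2·24.45 = 48.90/hr
ρ = λ/(cμ) = 20.32/48.90 = 0.4155
Stable ⇔ ρ < 1: YES
Spare capacity = cμ − λ = 48.90 − 20.32 = 28.58/hr

Final: ρ = 0.4155; stable; margin = 28.58/hr


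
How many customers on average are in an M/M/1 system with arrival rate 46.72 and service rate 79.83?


ρ = λ/μ = 46.72/79.83 = 0.5852
L = ρ/(1−ρ) = 0.5852/(1 − 0.5852) = 0.5852/0.4148 = 1.4111

Final: 1.4111


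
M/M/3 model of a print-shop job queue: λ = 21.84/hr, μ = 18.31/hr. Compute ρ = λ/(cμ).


ρ = λ/(cμ) = 21.84/(3·18.31) = 21.84/54.93 = 0.3976

Final: 0.3976


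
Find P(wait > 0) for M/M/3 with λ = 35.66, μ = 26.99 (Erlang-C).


a = λ/μ = 1.3212; ρ = a/3 = 0.4404
P₀ = 0.257666 (from M/M/c formula)
C(c,a) = [a^c/(c!(1−ρ))]·P₀ = [2.30640/(6·0.5596)]·0.257666
= 0.68693·0.257666 = 0.176999

Final: 0.176999


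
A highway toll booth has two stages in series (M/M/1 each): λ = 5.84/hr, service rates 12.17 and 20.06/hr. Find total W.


Each node sees arrival rate λ = 5.84/hr (tandem ⇒ throughput preserved).
W₁ = 1/(μ₁−λ) = 1/(12.17−5.84) = 0.15798 hr
W₂ = 1/(μ₂−λ) = 1/(20.06−5.84) = 0.07032 hr
W_total = W₁ + W₂ = 0.15798 + 0.07032 = 0.22830 hr

Final: 0.22830 hr


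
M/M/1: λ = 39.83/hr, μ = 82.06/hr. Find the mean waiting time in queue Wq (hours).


ρ = 39.83/82.06 = 0.4854
Wq = ρ/(μ−λ) = 0.4854/(82.06 − 39.83) = 0.4854/42.23 = 0.01149 hr

Final: 0.01149 hr


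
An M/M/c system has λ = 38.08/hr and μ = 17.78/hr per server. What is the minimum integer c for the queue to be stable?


Stability requires cμ > λ ⇔ c > λ/μ.
λ/μ = 38.08/17.78 = 2.1417
Minimum integer c = ⌊2.1417⌋ + 1 = 3
Check: 3·17.78 = 53.34 > 38.08, while 2·17.78 = 35.56 ≤ 38.08

Final: 3 servers


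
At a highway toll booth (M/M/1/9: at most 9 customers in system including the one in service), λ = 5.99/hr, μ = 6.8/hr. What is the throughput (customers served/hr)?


ρ = 0.8809; P_K = (1−ρ)ρ^9/(1−ρ^10) = 0.052929
λ_eff = λ(1 − P_K) = 5.99·(1 − 0.052929) = 5.99·0.947071 = 5.6730 /hr

Final: 5.6730 /hr


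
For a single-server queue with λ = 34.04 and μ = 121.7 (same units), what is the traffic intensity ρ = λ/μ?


ρ = λ/μ = 34.04/121.7 = 0.2797

Final: 0.2797


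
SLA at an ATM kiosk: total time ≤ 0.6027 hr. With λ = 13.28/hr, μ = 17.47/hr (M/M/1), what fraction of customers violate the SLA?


W ~ Exponential(μ−λ) for M/M/1.
μ − λ = 17.47 − 13.28 = 4.1900
P(W > t) = e^{−(μ−λ)t} = e^{−2.5253} = 0.080033

Final: 0.080033


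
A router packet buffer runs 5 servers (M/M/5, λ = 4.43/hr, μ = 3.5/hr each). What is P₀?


a = λ/μ = 4.43/3.5 = 1.2657; ρ = a/c = 0.2531
Σ_{k=0}^{4} a^k/k! (terms k=0..4) = 1.00000 + 1.26571 + 0.80102 + 0.33795 + 0.10694 = 3.51162
Tail: a^5/(5!(1−ρ)) = 3.24847/(120·0.7469) = 0.03625
P₀ = 1/(3.51162 + 0.03625) = 1/3.54787 = 0.281859

Final: 0.281859


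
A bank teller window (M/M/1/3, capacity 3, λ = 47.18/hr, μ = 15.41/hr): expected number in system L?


ρ = 47.18/15.41 = 3.0616
L = ρ[1 − (K+1)ρ^K + Kρ^(K+1)] / [(1−ρ)(1−ρ^(K+1))]
Numerator: 3.0616·(1 − 4·28.698942 + 3·87.866068) = 458.642363
Denominator: (-2.0616)·(-86.866068) = 179.087279
L = 458.642363/179.087279 = 2.5610

Final: 2.5610


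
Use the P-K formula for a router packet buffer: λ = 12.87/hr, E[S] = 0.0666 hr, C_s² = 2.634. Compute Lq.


ρ = λ·E[S] = 12.87·0.0666 = 0.8571
Lq = ρ²(1+C_s²)/(2(1−ρ)) = 0.7347·(1+2.634)/(2·0.1429)
= 0.7347·3.6340/0.2857 = 9.34450

Final: 9.34450


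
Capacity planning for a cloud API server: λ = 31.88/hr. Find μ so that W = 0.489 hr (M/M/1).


W = 1/(μ−λ) ⇒ μ − λ = 1/W = 1/0.489 = 2.0450
μ = λ + 1/W = 31.88 + 2.0450 = 33.9250 per hr

Final: 33.9250 /hr


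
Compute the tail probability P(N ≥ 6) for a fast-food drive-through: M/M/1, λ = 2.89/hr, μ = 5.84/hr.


ρ = 2.89/5.84 = 0.4949
P(N ≥ n) = ρ^n = 0.4949^6 = 0.014686

Final: 0.014686


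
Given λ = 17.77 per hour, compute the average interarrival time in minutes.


Mean interarrival time = 1/λ = 1/17.77 hour = 0.05627 hour
In minutes: 0.05627 × 60 = 3.3765 min

Final: 3.3765 min


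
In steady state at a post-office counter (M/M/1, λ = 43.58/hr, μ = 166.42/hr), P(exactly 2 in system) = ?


ρ = 43.58/166.42 = 0.2619
P_n = (1−ρ)·ρ^n = (1 − 0.2619)·0.2619^2 = 0.7381·0.068575 = 0.050617

Final: 0.050617


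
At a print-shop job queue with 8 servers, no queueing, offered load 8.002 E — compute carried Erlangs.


B(8,8.002) = 0.235681 (Erlang-B)
Carried load = a(1 − B) = 8.002·(1 − 0.235681) = 8.002·0.764319 = 6.1161 E

Final: 6.1161 Erlangs


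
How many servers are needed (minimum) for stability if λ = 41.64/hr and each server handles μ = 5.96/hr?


Stability requires cμ > λ ⇔ c > λ/μ.
λ/μ = 41.64/5.96 = 6.9866
Minimum integer c = ⌊6.9866⌋ + 1 = 7
Check: 7·5.96 = 41.72 > 41.64, while 6·5.96 = 35.76 ≤ 41.64

Final: 7 servers


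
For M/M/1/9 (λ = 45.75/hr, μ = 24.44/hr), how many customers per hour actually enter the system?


ρ = 1.8719; P_K = (1−ρ)ρ^9/(1−ρ^10) = 0.466676
λ_eff = λ(1 − P_K) = 45.75·(1 − 0.466676) = 45.75·0.533324 = 24.3996 /hr

Final: 24.3996 /hr


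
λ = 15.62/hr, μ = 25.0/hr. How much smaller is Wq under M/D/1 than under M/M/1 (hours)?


ρ = 15.62/25.0 = 0.6248
Wq(M/M/1) = ρ/(μ−λ) = 0.6248/9.38 = 0.06661 hr
Wq(M/D/1) = ρ/(2(μ−λ)) = 0.03330 hr
Savings = 0.06661 − 0.03330 = 0.03330 hr

Final: 0.03330 hr


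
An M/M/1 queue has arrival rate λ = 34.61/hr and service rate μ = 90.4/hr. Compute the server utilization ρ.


ρ = λ/μ = 34.61/90.4 = 0.3829

Final: 0.3829


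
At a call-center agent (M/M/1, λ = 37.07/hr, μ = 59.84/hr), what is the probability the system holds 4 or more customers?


ρ = 37.07/59.84 = 0.6195
P(N ≥ n) = ρ^n = 0.6195^4 = 0.147273

Final: 0.147273


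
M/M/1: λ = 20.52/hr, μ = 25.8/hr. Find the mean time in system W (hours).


W = 1/(μ−λ) = 1/(25.8 − 20.52) = 1/5.28 = 0.1894 hr

Final: 0.1894 hr


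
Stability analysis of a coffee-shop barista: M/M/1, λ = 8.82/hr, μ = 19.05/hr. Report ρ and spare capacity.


Total capacity cμ = 1·19.05 = 19.05/hr
ρ = λ/(cμ) = 8.82/19.05 = 0.4630
Stable ⇔ ρ < 1: YES
Spare capacity = cμ − λ = 19.05 − 8.82 = 10.23/hr

Final: ρ = 0.4630; stable; margin = 10.23/hr


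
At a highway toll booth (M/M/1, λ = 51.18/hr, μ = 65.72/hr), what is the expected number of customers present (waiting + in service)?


ρ = λ/μ = 51.18/65.72 = 0.7788
L = ρ/(1−ρ) = 0.7788/(1 − 0.7788) = 0.7788/0.2212 = 3.5199

Final: 3.5199


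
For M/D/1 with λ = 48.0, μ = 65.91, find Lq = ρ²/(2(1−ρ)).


ρ = 48.0/65.91 = 0.7283
M/D/1: Lq = ρ²/(2(1−ρ)) = 0.5304/(2·0.2717) = 0.97590

Final: 0.97590


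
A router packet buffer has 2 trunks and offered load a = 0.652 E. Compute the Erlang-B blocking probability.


B(c,a) = (a^c/c!) / Σ_{k=0}^{c} a^k/k!
a^2/2! = 0.212552
Σ terms (k=0..2): 1.00000 + 0.65200 + 0.21255 = 1.864552
B = 0.212552/1.864552 = 0.113996

Final: 0.113996


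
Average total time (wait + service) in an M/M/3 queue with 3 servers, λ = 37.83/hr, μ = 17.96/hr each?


a = 2.1063; ρ = 0.7021; P₀ = 0.094756
Lq = P₀·a^c·ρ/(c!(1−ρ)²) = 1.16778
Wq = Lq/λ = 1.16778/37.83 = 0.03087 hr
W = Wq + 1/μ = 0.03087 + 0.05568 = 0.08655 hr

Final: 0.08655 hr


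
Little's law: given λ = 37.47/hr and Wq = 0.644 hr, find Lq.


Lq = λWq = 37.47·0.644 = 24.1307

Final: 24.1307


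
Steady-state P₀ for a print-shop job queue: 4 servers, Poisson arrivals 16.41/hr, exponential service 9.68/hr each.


a = λ/μ = 16.41/9.68 = 1.6952; ρ = a/c = 0.4238
Σ_{k=0}^{3} a^k/k! (terms k=0..3) = 1.00000 + 1.69525 + 1.43693 + 0.81199 = 4.94417
Tail: a^4/(4!(1−ρ)) = 8.25910/(24·0.5762) = 0.59725
P₀ = 1/(4.94417 + 0.59725) = 1/5.54142 = 0.180459

Final: 0.180459


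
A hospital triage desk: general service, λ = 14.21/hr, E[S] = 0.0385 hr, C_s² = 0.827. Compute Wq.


ρ = λ·E[S] = 14.21·0.0385 = 0.5471
E[S²] = E[S]²(1+C_s²) = 0.0385²·(1+0.827) = 0.002708
Wq = λ·E[S²]/(2(1−ρ)) = 14.21·0.002708/(2·0.4529) = 0.04248 hr

Final: 0.04248 hr


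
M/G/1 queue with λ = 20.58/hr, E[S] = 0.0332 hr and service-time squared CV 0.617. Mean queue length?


ρ = λ·E[S] = 20.58·0.0332 = 0.6833
Lq = ρ²(1+C_s²)/(2(1−ρ)) = 0.4668·(1+0.617)/(2·0.3167)
= 0.4668·1.6170/0.6335 = 1.19162

Final: 1.19162


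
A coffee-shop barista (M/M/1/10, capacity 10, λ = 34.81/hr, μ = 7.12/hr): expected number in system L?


ρ = 34.81/7.12 = 4.8890
L = ρ[1 − (K+1)ρ^K + Kρ^(K+1)] / [(1−ρ)(1−ρ^(K+1))]
Numerator: 4.8890·(1 − 11·7802617.123173 + 10·38147345.794615) = 1445420081.921523
Denominator: (-3.8890)·(-38147344.794615) = 148356738.393664
L = 1445420081.921523/148356738.393664 = 9.7429

Final: 9.7429


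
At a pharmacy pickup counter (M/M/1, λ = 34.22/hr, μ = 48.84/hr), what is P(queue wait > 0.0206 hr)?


ρ = 34.22/48.84 = 0.7007
P(Wq > t) = ρ·e^{−(μ−λ)t} = 0.7007·e^{−0.3012}
= 0.7007·0.739950 = 0.518450

Final: 0.518450


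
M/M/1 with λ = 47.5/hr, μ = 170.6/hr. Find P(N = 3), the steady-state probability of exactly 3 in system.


ρ = 47.5/170.6 = 0.2784
P_n = (1−ρ)·ρ^n = (1 − 0.2784)·0.2784^3 = 0.7216·0.021585 = 0.015575

Final: 0.015575


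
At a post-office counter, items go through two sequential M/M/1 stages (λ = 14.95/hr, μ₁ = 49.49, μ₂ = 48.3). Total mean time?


Each node sees arrival rate λ = 14.95/hr (tandem ⇒ throughput preserved).
W₁ = 1/(μ₁−λ) = 1/(49.49−14.95) = 0.02895 hr
W₂ = 1/(μ₂−λ) = 1/(48.3−14.95) = 0.02999 hr
W_total = W₁ + W₂ = 0.02895 + 0.02999 = 0.05894 hr

Final: 0.05894 hr


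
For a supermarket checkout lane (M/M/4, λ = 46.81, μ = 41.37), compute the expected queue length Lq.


a = λ/μ = 1.1315; ρ = a/4 = 0.2829
P₀ = 0.321718
Lq = P₀·a^c·ρ / (c!·(1−ρ)²) = 0.321718·1.63913·0.2829/(24·0.51427)
= 0.01209

Final: 0.01209


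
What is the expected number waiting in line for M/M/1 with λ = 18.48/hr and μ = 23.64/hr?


ρ = 18.48/23.64 = 0.7817
Lq = ρ²/(1−ρ) = 0.6111/0.2183 = 2.7997

Final: 2.7997


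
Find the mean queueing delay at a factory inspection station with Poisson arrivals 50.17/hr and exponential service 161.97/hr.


ρ = 50.17/161.97 = 0.3097
Wq = ρ/(μ−λ) = 0.3097/(161.97 − 50.17) = 0.3097/111.80 = 0.002771 hr

Final: 0.002771 hr


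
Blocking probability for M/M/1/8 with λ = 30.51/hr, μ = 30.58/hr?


ρ = λ/μ = 30.51/30.58 = 0.9977
P_K = (1−ρ)ρ^K/(1−ρ^(K+1)) = (0.002289·0.981833)/(1 − 0.979586)
= 0.002247/0.020414 = 0.110095

Final: 0.110095


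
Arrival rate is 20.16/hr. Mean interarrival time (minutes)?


Mean interarrival time = 1/λ = 1/20.16 hour = 0.04960 hour
In minutes: 0.04960 × 60 = 2.9762 min

Final: 2.9762 min


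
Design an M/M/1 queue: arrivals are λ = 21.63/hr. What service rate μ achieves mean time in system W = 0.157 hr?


W = 1/(μ−λ) ⇒ μ − λ = 1/W = 1/0.157 = 6.3694
μ = λ + 1/W = 21.63 + 6.3694 = 27.9994 per hr

Final: 27.9994 /hr


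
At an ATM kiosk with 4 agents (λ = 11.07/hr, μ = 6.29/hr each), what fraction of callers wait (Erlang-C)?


a = λ/μ = 1.7599; ρ = a/4 = 0.4400
P₀ = 0.168607 (from M/M/c formula)
C(c,a) = [a^c/(c!(1−ρ))]·P₀ = [9.59374/(24·0.5600)]·0.168607
= 0.71380·0.168607 = 0.120352

Final: 0.120352


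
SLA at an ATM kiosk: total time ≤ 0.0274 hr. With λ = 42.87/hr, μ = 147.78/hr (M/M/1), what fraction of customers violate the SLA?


W ~ Exponential(μ−λ) for M/M/1.
μ − λ = 147.78 − 42.87 = 104.9100
P(W > t) = e^{−(μ−λ)t} = e^{−2.8745} = 0.056442

Final: 0.056442


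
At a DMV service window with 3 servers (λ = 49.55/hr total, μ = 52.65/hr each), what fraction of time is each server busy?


ρ = λ/(cμ) = 49.55/(3·52.65) = 49.55/157.95 = 0.3137

Final: 0.3137


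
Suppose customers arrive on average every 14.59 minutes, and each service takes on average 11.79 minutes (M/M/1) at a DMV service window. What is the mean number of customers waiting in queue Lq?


λ = 60/14.59 = 4.1124 /hr
μ = 60/11.79 = 5.0891 /hr
ρ = λ/μ = 4.1124/5.0891 = 0.8081
Lq = ρ²/(1−ρ) = 0.6530/0.1919 = 3.4026

Final: 3.4026


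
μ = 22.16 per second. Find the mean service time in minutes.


Mean service time = 1/μ = 1/22.16 second = 0.04513 second
In minutes: 0.04513 × 0.0166667 = 0.0007521 min

Final: 0.0007521 min


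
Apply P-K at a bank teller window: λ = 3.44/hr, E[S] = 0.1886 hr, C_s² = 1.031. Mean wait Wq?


ρ = λ·E[S] = 3.44·0.1886 = 0.6488
E[S²] = E[S]²(1+C_s²) = 0.1886²·(1+1.031) = 0.072243
Wq = λ·E[S²]/(2(1−ρ)) = 3.44·0.072243/(2·0.3512) = 0.35379 hr

Final: 0.35379 hr


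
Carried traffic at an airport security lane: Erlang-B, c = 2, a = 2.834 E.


B(2,2.834) = 0.511579 (Erlang-B)
Carried load = a(1 − B) = 2.834·(1 − 0.511579) = 2.834·0.488421 = 1.3842 E

Final: 1.3842 Erlangs


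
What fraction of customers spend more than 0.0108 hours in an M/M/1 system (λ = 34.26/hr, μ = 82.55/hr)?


W ~ Exponential(μ−λ) for M/M/1.
μ − λ = 82.55 − 34.26 = 48.2900
P(W > t) = e^{−(μ−λ)t} = e^{−0.5215} = 0.593610

Final: 0.593610


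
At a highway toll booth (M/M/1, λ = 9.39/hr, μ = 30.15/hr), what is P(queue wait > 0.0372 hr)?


ρ = 9.39/30.15 = 0.3114
P(Wq > t) = ρ·e^{−(μ−λ)t} = 0.3114·e^{−0.7723}
= 0.3114·0.461962 = 0.143875

Final: 0.143875


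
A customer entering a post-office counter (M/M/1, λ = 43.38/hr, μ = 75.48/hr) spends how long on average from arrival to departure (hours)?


W = 1/(μ−λ) = 1/(75.48 − 43.38) = 1/32.10 = 0.03115 hr

Final: 0.03115 hr


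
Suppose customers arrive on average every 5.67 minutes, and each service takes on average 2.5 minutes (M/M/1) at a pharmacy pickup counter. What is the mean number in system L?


λ = 60/5.67 = 10.5820 /hr
μ = 60/2.5 = 24.0000 /hr
ρ = λ/μ = 10.5820/24.0000 = 0.4409
L = ρ/(1−ρ) = 0.4409/0.5591 = 0.7886

Final: 0.7886


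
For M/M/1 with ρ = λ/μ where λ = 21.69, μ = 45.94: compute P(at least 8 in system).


ρ = 21.69/45.94 = 0.4721
P(N ≥ n) = ρ^n = 0.4721^8 = 0.002469

Final: 0.002469


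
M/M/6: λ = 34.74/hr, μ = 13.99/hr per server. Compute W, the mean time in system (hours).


a = 2.4832; ρ = 0.4139; P₀ = 0.083021
Lq = P₀·a^c·ρ/(c!(1−ρ)²) = 0.03257
Wq = Lq/λ = 0.03257/34.74 = 0.0009375 hr
W = Wq + 1/μ = 0.0009375 + 0.07148 = 0.07242 hr

Final: 0.07242 hr


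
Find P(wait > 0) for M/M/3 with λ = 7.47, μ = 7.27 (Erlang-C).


a = λ/μ = 1.0275; ρ = a/3 = 0.3425
P₀ = 0.353309 (from M/M/c formula)
C(c,a) = [a^c/(c!(1−ρ))]·P₀ = [1.08482/(6·0.6575)]·0.353309
= 0.27499·0.353309 = 0.097156

Final: 0.097156


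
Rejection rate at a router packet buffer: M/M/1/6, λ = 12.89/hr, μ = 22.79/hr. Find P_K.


ρ = λ/μ = 12.89/22.79 = 0.5656
P_K = (1−ρ)ρ^K/(1−ρ^(K+1)) = (0.4344·0.032738)/(1 − 0.018517)
= 0.014221/0.981483 = 0.014490

Final: 0.014490


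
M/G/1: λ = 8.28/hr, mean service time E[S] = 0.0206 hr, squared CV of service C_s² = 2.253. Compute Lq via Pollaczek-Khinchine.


ρ = λ·E[S] = 8.28·0.0206 = 0.1706
Lq = ρ²(1+C_s²)/(2(1−ρ)) = 0.02909·(1+2.253)/(2·0.8294)
= 0.02909·3.2530/1.6589 = 0.05705

Final: 0.05705


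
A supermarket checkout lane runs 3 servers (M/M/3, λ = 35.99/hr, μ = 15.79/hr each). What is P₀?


a = λ/μ = 35.99/15.79 = 2.2793; ρ = a/c = 0.7598
Σ_{k=0}^{2} a^k/k! (terms k=0..2) = 1.00000 + 2.27929 + 2.59758 = 5.87687
Tail: a^3/(3!(1−ρ)) = 11.84129/(6·0.2402) = 8.21503
P₀ = 1/(5.87687 + 8.21503) = 1/14.09190 = 0.070963

Final: 0.070963


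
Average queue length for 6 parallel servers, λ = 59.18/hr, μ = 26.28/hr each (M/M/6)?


a = λ/μ = 2.2519; ρ = a/6 = 0.3753
P₀ = 0.104880
Lq = P₀·a^c·ρ / (c!·(1−ρ)²) = 0.104880·130.40601·0.3753/(720·0.39023)
= 0.01827

Final: 0.01827


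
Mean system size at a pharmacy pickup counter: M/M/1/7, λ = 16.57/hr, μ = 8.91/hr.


ρ = 16.57/8.91 = 1.8597
L = ρ[1 − (K+1)ρ^K + Kρ^(K+1)] / [(1−ρ)(1−ρ^(K+1))]
Numerator: 1.8597·(1 − 8·76.933171 + 7·143.073248) = 719.795162
Denominator: (-0.8597)·(-142.073248) = 122.141535
L = 719.795162/122.141535 = 5.8931

Final: 5.8931


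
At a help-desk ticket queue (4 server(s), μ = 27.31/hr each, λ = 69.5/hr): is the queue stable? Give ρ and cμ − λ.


Total capacity cμ = 4·27.31 = 109.24/hr
ρ = λ/(cμ) = 69.5/109.24 = 0.6362
Stable ⇔ ρ < 1: YES
Spare capacity = cμ − λ = 109.24 − 69.5 = 39.74/hr

Final: ρ = 0.6362; stable; margin = 39.74/hr


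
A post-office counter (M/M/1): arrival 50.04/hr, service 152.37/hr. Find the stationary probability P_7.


ρ = 50.04/152.37 = 0.3284
P_n = (1−ρ)·ρ^n = (1 − 0.3284)·0.3284^7 = 0.6716·0.0004120 = 0.0002767

Final: 0.0002767


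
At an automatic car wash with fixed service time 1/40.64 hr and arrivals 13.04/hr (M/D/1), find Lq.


ρ = 13.04/40.64 = 0.3209
M/D/1: Lq = ρ²/(2(1−ρ)) = 0.1030/(2·0.6791) = 0.07580

Final: 0.07580


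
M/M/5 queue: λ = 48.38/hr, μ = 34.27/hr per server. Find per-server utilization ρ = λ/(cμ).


ρ = λ/(cμ) = 48.38/(5·34.27) = 48.38/171.35 = 0.2823

Final: 0.2823


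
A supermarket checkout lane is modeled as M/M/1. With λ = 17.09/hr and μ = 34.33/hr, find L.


ρ = λ/μ = 17.09/34.33 = 0.4978
L = ρ/(1−ρ) = 0.4978/(1 − 0.4978) = 0.4978/0.5022 = 0.9913

Final: 0.9913


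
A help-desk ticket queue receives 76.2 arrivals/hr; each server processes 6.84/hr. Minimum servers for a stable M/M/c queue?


Stability requires cμ > λ ⇔ c > λ/μ.
λ/μ = 76.2/6.84 = 11.1404
Minimum integer c = ⌊11.1404⌋ + 1 = 12
Check: 12·6.84 = 82.08 > 76.2, while 11·6.84 = 75.24 ≤ 76.2

Final: 12 servers


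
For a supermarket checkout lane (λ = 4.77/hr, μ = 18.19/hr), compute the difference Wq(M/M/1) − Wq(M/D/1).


ρ = 4.77/18.19 = 0.2622
Wq(M/M/1) = ρ/(μ−λ) = 0.2622/13.42 = 0.01954 hr
Wq(M/D/1) = ρ/(2(μ−λ)) = 0.009770 hr
Savings = 0.01954 − 0.009770 = 0.009770 hr

Final: 0.009770 hr


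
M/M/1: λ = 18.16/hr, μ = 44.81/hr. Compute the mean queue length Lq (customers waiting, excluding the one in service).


ρ = 18.16/44.81 = 0.4053
Lq = ρ²/(1−ρ) = 0.1642/0.5947 = 0.2762

Final: 0.2762


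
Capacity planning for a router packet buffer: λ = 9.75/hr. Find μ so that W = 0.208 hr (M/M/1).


W = 1/(μ−λ) ⇒ μ − λ = 1/W = 1/0.208 = 4.8077
μ = λ + 1/W = 9.75 + 4.8077 = 14.5577 per hr

Final: 14.5577 /hr


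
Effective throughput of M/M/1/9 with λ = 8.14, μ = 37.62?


ρ = 0.2164; P_K = (1−ρ)ρ^9/(1−ρ^10) = 0.0000008146
λ_eff = λ(1 − P_K) = 8.14·(1 − 0.0000008146) = 8.14·0.999999 = 8.1400 /hr

Final: 8.1400 /hr


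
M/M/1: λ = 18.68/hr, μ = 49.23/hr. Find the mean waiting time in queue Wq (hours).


ρ = 18.68/49.23 = 0.3794
Wq = ρ/(μ−λ) = 0.3794/(49.23 − 18.68) = 0.3794/30.55 = 0.01242 hr

Final: 0.01242 hr


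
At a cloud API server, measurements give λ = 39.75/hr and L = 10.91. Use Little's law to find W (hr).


W = L/λ = 10.91/39.75 = 0.2745 hr

Final: 0.2745 hr


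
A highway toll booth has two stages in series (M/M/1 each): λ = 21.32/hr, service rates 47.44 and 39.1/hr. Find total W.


Each node sees arrival rate λ = 21.32/hr (tandem ⇒ throughput preserved).
W₁ = 1/(μ₁−λ) = 1/(47.44−21.32) = 0.03828 hr
W₂ = 1/(μ₂−λ) = 1/(39.1−21.32) = 0.05624 hr
W_total = W₁ + W₂ = 0.03828 + 0.05624 = 0.09453 hr

Final: 0.09453 hr


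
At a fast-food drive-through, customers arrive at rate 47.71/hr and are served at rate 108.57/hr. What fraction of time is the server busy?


ρ = λ/μ = 47.71/108.57 = 0.4394

Final: 0.4394


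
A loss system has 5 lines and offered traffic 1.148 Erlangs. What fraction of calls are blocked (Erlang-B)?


B(c,a) = (a^c/c!) / Σ_{k=0}^{c} a^k/k!
a^5/5! = 0.016616
Σ terms (k=0..5): 1.00000 + 1.14800 + 0.65895 + 0.25216 + 0.07237 + 0.01662 = 3.148097
B = 0.016616/3.148097 = 0.005278

Final: 0.005278


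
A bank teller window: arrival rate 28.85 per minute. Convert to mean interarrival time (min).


Mean interarrival time = 1/λ = 1/28.85 minute = 0.03466 minute
In minutes: 0.03466 × 1 = 0.03466 min

Final: 0.03466 min


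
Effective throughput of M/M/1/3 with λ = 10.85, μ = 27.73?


ρ = 0.3913; P_K = (1−ρ)ρ^3/(1−ρ^4) = 0.037339
λ_eff = λ(1 − P_K) = 10.85·(1 − 0.037339) = 10.85·0.962661 = 10.4449 /hr

Final: 10.4449 /hr


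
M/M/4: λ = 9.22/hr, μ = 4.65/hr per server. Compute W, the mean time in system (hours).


a = 1.9828; ρ = 0.4957; P₀ = 0.132894
Lq = P₀·a^c·ρ/(c!(1−ρ)²) = 0.16682
Wq = Lq/λ = 0.16682/9.22 = 0.01809 hr
W = Wq + 1/μ = 0.01809 + 0.21505 = 0.23315 hr

Final: 0.23315 hr


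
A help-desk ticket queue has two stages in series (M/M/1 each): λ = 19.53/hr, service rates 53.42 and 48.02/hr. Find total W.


Each node sees arrival rate λ = 19.53/hr (tandem ⇒ throughput preserved).
W₁ = 1/(μ₁−λ) = 1/(53.42−19.53) = 0.02951 hr
W₂ = 1/(μ₂−λ) = 1/(48.02−19.53) = 0.03510 hr
W_total = W₁ + W₂ = 0.02951 + 0.03510 = 0.06461 hr

Final: 0.06461 hr


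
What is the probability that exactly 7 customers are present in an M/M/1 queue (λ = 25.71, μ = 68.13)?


ρ = 25.71/68.13 = 0.3774
P_n = (1−ρ)·ρ^n = (1 − 0.3774)·0.3774^7 = 0.6226·0.001090 = 0.0006785

Final: 0.0006785


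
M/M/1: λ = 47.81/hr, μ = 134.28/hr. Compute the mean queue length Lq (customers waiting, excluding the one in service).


ρ = 47.81/134.28 = 0.3560
Lq = ρ²/(1−ρ) = 0.1268/0.6440 = 0.1969

Final: 0.1969


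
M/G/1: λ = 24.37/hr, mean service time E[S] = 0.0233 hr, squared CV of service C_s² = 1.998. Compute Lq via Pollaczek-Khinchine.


ρ = λ·E[S] = 24.37·0.0233 = 0.5678
Lq = ρ²(1+C_s²)/(2(1−ρ)) = 0.3224·(1+1.998)/(2·0.4322)
= 0.3224·2.9980/0.8644 = 1.11831

Final: 1.11831


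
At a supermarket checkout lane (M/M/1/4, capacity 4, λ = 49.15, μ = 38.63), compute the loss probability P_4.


ρ = λ/μ = 49.15/38.63 = 1.2723
P_K = (1−ρ)ρ^K/(1−ρ^(K+1)) = (-0.2723·2.620567)/(1 − 3.334219)
= -0.713652/-2.334219 = 0.305735

Final: 0.305735


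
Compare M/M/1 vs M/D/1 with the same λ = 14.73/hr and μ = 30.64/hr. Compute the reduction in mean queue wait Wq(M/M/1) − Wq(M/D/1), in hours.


ρ = 14.73/30.64 = 0.4807
Wq(M/M/1) = ρ/(μ−λ) = 0.4807/15.91 = 0.03022 hr
Wq(M/D/1) = ρ/(2(μ−λ)) = 0.01511 hr
Savings = 0.03022 − 0.01511 = 0.01511 hr

Final: 0.01511 hr


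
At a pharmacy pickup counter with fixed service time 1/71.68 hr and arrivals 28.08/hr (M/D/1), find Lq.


ρ = 28.08/71.68 = 0.3917
M/D/1: Lq = ρ²/(2(1−ρ)) = 0.1535/(2·0.6083) = 0.12615

Final: 0.12615


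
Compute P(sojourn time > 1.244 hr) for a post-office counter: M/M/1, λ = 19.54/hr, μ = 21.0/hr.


W ~ Exponential(μ−λ) for M/M/1.
μ − λ = 21.0 − 19.54 = 1.4600
P(W > t) = e^{−(μ−λ)t} = e^{−1.8162} = 0.162636

Final: 0.162636


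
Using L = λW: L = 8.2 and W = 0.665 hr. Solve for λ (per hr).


λ = L/W = 8.2/0.665 = 12.3308 /hr

Final: 12.3308 /hr


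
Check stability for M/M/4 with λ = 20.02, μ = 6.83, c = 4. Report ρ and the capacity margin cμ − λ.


Total capacity cμ = 4·6.83 = 27.32/hr
ρ = λ/(cμ) = 20.02/27.32 = 0.7328
Stable ⇔ ρ < 1: YES
Spare capacity = cμ − λ = 27.32 − 20.02 = 7.30/hr

Final: ρ = 0.7328; stable; margin = 7.30/hr


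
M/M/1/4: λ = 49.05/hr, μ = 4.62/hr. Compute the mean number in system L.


ρ = 49.05/4.62 = 10.6169
L = ρ[1 − (K+1)ρ^K + Kρ^(K+1)] / [(1−ρ)(1−ρ^(K+1))]
Numerator: 10.6169·(1 − 5·12705.394216 + 4·134891.685343) = 5054069.217073
Denominator: (-9.6169)·(-134890.685343) = 1297227.954500
L = 5054069.217073/1297227.954500 = 3.8961

Final: 3.8961


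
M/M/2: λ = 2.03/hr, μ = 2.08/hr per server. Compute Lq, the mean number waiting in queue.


a = λ/μ = 0.9760; ρ = a/2 = 0.4880
P₀ = 0.344103
Lq = P₀·a^c·ρ / (c!·(1−ρ)²) = 0.344103·0.95250·0.4880/(2·0.26216)
= 0.30504

Final: 0.30504


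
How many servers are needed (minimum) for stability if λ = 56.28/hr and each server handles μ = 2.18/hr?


Stability requires cμ > λ ⇔ c > λ/μ.
λ/μ = 56.28/2.18 = 25.8165
Minimum integer c = ⌊25.8165⌋ + 1 = 26
Check: 26·2.18 = 56.68 > 56.28, while 25·2.18 = 54.50 ≤ 56.28

Final: 26 servers


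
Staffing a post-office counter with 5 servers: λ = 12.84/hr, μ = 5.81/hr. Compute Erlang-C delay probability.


a = λ/μ = 2.2100; ρ = a/5 = 0.4420
P₀ = 0.108318 (from M/M/c formula)
C(c,a) = [a^c/(c!(1−ρ))]·P₀ = [52.71624/(120·0.5580)]·0.108318
= 0.78727·0.108318 = 0.085276

Final: 0.085276


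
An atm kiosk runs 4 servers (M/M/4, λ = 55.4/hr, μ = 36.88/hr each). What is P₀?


a = λ/μ = 55.4/36.88 = 1.5022; ρ = a/c = 0.3755
Σ_{k=0}^{3} a^k/k! (terms k=0..3) = 1.00000 + 1.50217 + 1.12826 + 0.56494 = 4.19537
Tail: a^4/(4!(1−ρ)) = 5.09185/(24·0.6245) = 0.33975
P₀ = 1/(4.19537 + 0.33975) = 1/4.53512 = 0.220501

Final: 0.220501


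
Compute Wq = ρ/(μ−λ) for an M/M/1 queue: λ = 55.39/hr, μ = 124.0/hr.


ρ = 55.39/124.0 = 0.4467
Wq = ρ/(μ−λ) = 0.4467/(124.0 − 55.39) = 0.4467/68.61 = 0.006511 hr

Final: 0.006511 hr


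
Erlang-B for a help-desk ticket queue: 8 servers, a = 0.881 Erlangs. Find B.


B(c,a) = (a^c/c!) / Σ_{k=0}^{c} a^k/k!
a^8/8! = 0.000009001
Σ terms (k=0..8): 1.00000 + 0.88100 + 0.38808 + 0.11397 + 0.02510 + 0.004423 + 0.0006494 + 0.00008173 + 0.000009001 = 2.413311
B = 0.000009001/2.413311 = 0.000003730

Final: 0.000003730


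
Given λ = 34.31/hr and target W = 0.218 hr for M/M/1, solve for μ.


W = 1/(μ−λ) ⇒ μ − λ = 1/W = 1/0.218 = 4.5872
μ = λ + 1/W = 34.31 + 4.5872 = 38.8972 per hr

Final: 38.8972 /hr


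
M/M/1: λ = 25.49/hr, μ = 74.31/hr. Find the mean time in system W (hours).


W = 1/(μ−λ) = 1/(74.31 − 25.49) = 1/48.82 = 0.02048 hr

Final: 0.02048 hr


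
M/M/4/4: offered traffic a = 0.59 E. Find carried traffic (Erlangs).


B(4,0.59) = 0.002800 (Erlang-B)
Carried load = a(1 − B) = 0.59·(1 − 0.002800) = 0.59·0.997200 = 0.5883 E

Final: 0.5883 Erlangs


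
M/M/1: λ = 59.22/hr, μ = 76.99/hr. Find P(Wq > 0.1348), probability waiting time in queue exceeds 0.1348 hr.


ρ = 59.22/76.99 = 0.7692
P(Wq > t) = ρ·e^{−(μ−λ)t} = 0.7692·e^{−2.3954}
= 0.7692·0.091137 = 0.070101

Final: 0.070101


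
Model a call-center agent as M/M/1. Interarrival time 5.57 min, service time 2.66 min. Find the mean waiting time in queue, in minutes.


λ = 60/5.57 = 10.7720 /hr
μ = 60/2.66 = 22.5564 /hr
ρ = λ/μ = 10.7720/22.5564 = 0.4776
Wq = ρ/(μ−λ) = 0.4776/(22.5564−10.7720) = 0.04052 hr
In minutes: 0.04052·60 = 2.431 min

Final: 2.431 min


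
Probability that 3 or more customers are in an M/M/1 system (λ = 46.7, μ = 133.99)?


ρ = 46.7/133.99 = 0.3485
P(N ≥ n) = ρ^n = 0.3485^3 = 0.042338

Final: 0.042338


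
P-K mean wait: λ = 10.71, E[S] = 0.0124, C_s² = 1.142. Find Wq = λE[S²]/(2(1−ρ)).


ρ = λ·E[S] = 10.71·0.0124 = 0.1328
E[S²] = E[S]²(1+C_s²) = 0.0124²·(1+1.142) = 0.0003294
Wq = λ·E[S²]/(2(1−ρ)) = 10.71·0.0003294/(2·0.8672) = 0.002034 hr

Final: 0.002034 hr


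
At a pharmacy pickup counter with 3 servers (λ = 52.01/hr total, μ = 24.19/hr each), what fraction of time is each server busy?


ρ = λ/(cμ) = 52.01/(3·24.19) = 52.01/72.57 = 0.7167

Final: 0.7167


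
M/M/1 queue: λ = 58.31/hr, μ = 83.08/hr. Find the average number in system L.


ρ = λ/μ = 58.31/83.08 = 0.7019
L = ρ/(1−ρ) = 0.7019/(1 − 0.7019) = 0.7019/0.2981 = 2.3541

Final: 2.3541


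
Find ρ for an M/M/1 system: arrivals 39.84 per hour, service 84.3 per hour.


ρ = λ/μ = 39.84/84.3 = 0.4726

Final: 0.4726


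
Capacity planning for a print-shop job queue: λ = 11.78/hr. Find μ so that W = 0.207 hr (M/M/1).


W = 1/(μ−λ) ⇒ μ − λ = 1/W = 1/0.207 = 4.8309
μ = λ + 1/W = 11.78 + 4.8309 = 16.6109 per hr

Final: 16.6109 /hr


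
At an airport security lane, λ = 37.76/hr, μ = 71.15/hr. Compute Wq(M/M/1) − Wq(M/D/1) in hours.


ρ = 37.76/71.15 = 0.5307
Wq(M/M/1) = ρ/(μ−λ) = 0.5307/33.39 = 0.01589 hr
Wq(M/D/1) = ρ/(2(μ−λ)) = 0.007947 hr
Savings = 0.01589 − 0.007947 = 0.007947 hr

Final: 0.007947 hr


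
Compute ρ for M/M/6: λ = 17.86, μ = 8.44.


ρ = λ/(cμ) = 17.86/(6·8.44) = 17.86/50.64 = 0.3527

Final: 0.3527
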